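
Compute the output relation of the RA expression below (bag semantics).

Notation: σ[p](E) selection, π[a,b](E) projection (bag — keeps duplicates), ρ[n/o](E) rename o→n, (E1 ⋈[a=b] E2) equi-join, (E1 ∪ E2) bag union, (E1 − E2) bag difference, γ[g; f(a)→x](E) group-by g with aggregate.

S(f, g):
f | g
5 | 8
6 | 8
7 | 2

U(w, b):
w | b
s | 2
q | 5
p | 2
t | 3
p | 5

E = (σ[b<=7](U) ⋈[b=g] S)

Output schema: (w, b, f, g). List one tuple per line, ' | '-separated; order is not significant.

Per-node cardinality:
  U → 5
  σ[b<=7](U) → 5
  S → 3
  (σ[b<=7](U) ⋈[b=g] S) → 2

== RESULT ==
w | b | f | g
p | 2 | 7 | 2
s | 2 | 7 | 2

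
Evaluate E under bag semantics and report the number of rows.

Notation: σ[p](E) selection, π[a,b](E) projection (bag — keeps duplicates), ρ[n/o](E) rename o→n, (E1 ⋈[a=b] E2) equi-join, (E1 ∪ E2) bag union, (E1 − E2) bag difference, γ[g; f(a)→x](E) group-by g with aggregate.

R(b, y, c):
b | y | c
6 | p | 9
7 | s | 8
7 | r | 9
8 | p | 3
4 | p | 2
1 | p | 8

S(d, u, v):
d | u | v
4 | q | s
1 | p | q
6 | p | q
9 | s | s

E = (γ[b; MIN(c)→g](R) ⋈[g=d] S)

Stepwise |·|:
  R → 6
  γ[b; MIN(c)→g](R) → 5
  S → 4
  (γ[b; MIN(c)→g](R) ⋈[g=d] S) → 1

|E| = 1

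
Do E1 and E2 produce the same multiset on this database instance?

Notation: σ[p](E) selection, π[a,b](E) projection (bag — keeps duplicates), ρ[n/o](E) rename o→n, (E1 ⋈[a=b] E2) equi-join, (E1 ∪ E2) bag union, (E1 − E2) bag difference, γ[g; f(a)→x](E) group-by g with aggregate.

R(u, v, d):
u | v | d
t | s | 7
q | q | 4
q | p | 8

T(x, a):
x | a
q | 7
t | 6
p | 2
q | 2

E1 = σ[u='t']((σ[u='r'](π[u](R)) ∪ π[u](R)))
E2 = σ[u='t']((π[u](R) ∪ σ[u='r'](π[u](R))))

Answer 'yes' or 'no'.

E1 stepwise |·|:
  R → 3
  π[u](R) → 3
  σ[u='r'](π[u](R)) → 0
  R → 3
  π[u](R) → 3
  (σ[u='r'](π[u](R)) ∪ π[u](R)) → 3
  σ[u='t']((σ[u='r'](π[u](R)) ∪ π[u](R))) → 1
E2 stepwise |·|:
  R → 3
  π[u](R) → 3
  R → 3
  π[u](R) → 3
  σ[u='r'](π[u](R)) → 0
  (π[u](R) ∪ σ[u='r'](π[u](R))) → 3
  σ[u='t']((π[u](R) ∪ σ[u='r'](π[u](R)))) → 1

E1 and E2 produce the same multiset:
u
t

yes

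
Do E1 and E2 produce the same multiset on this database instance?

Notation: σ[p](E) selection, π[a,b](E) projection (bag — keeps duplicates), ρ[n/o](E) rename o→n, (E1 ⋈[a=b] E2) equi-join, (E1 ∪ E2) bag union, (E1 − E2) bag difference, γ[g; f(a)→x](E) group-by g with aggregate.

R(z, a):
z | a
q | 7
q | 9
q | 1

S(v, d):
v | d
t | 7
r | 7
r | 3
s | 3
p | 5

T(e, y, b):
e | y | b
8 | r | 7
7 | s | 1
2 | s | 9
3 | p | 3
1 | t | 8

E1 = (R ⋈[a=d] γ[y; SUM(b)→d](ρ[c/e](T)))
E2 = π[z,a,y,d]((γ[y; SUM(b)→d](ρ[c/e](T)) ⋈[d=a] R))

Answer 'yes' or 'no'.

E1 subexpression sizes:
  R → 3
  T → 5
  ρ[c/e](T) → 5
  γ[y; SUM(b)→d](ρ[c/e](T)) → 4
  (R ⋈[a=d] γ[y; SUM(b)→d](ρ[c/e](T))) → 1
E2 subexpression sizes:
  T → 5
  ρ[c/e](T) → 5
  γ[y; SUM(b)→d](ρ[c/e](T)) → 4
  R → 3
  (γ[y; SUM(b)→d](ρ[c/e](T)) ⋈[d=a] R) → 1
  π[z,a,y,d]((γ[y; SUM(b)→d](ρ[c/e](T)) ⋈[d=a] R)) → 1

E1 and E2 produce the same multiset:
z | a | y | d
q | 7 | r | 7

yes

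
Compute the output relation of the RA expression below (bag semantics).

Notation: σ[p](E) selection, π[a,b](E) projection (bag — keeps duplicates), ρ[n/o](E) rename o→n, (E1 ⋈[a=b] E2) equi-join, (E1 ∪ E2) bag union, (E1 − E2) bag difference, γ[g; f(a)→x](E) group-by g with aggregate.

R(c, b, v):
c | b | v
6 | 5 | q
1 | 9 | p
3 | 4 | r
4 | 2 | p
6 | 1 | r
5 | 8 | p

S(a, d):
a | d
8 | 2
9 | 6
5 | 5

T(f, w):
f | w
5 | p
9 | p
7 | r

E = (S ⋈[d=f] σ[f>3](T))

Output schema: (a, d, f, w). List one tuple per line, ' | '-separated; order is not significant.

Subexpression sizes:
  S → 3
  T → 3
  σ[f>3](T) → 3
  (S ⋈[d=f] σ[f>3](T)) → 1

== RESULT ==
a | d | f | w
5 | 5 | 5 | p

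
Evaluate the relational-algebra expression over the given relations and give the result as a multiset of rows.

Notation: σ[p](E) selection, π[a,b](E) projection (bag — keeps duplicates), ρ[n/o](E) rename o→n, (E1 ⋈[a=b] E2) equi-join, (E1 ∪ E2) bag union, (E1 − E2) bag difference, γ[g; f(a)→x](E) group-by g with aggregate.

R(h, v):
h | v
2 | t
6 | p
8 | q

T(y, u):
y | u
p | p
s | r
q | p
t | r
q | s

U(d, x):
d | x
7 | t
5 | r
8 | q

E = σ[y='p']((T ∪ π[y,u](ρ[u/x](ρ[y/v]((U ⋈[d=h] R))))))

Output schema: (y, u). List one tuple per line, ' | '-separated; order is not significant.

Subexpression sizes:
  T → 5
  U → 3
  R → 3
  (U ⋈[d=h] R) → 1
  ρ[y/v]((U ⋈[d=h] R)) → 1
  ρ[u/x](ρ[y/v]((U ⋈[d=h] R))) → 1
  π[y,u](ρ[u/x](ρ[y/v]((U ⋈[d=h] R)))) → 1
  (T ∪ π[y,u](ρ[u/x](ρ[y/v]((U ⋈[d=h] R))))) → 6
  σ[y='p']((T ∪ π[y,u](ρ[u/x](ρ[y/v]((U ⋈[d=h] R)))))) → 1

== RESULT ==
y | u
p | p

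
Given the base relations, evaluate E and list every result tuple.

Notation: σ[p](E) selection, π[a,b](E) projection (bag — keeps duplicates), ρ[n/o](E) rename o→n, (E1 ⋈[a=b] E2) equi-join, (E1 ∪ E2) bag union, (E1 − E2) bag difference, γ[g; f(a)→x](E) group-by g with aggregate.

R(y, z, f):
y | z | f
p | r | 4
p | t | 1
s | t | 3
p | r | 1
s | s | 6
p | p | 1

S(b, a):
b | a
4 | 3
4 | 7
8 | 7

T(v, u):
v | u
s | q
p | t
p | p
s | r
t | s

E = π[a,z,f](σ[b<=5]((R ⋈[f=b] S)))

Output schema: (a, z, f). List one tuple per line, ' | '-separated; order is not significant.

Row counts bottom-up:
  R → 6
  S → 3
  (R ⋈[f=b] S) → 2
  σ[b<=5]((R ⋈[f=b] S)) → 2
  π[a,z,f](σ[b<=5]((R ⋈[f=b] S))) → 2

== RESULT ==
a | z | f
3 | r | 4
7 | r | 4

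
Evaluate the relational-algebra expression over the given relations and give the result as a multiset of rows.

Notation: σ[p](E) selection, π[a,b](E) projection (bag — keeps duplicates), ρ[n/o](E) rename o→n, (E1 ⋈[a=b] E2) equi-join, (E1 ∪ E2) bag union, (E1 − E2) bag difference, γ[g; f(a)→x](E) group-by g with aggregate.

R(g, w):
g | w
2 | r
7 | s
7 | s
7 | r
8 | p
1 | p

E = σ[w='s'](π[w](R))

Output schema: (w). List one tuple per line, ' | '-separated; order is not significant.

Row counts bottom-up:
  R → 6
  π[w](R) → 6
  σ[w='s'](π[w](R)) → 2

== RESULT ==
w
s
s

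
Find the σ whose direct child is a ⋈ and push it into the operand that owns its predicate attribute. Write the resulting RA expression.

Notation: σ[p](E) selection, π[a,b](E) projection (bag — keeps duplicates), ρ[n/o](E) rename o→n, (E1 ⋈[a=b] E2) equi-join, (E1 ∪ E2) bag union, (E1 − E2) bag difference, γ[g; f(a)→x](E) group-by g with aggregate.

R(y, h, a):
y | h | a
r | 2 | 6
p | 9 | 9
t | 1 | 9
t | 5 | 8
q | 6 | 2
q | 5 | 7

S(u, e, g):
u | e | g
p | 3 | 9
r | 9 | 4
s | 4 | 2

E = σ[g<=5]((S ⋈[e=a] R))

σ filters on g, owned by the left side.
E' = (σ[g<=5](S) ⋈[e=a] R)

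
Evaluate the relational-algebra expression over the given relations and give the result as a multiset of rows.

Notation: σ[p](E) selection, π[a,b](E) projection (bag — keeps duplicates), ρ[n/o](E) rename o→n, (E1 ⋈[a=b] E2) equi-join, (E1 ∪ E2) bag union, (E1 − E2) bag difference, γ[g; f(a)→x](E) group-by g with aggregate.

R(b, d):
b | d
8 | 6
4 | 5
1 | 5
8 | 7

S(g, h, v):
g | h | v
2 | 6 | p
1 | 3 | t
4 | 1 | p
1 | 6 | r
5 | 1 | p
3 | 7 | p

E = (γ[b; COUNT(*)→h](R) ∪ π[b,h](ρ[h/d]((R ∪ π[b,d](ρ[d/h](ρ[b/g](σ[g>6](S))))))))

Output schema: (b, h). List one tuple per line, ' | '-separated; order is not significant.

Per-node cardinality:
  R → 4
  γ[b; COUNT(*)→h](R) → 3
  R → 4
  S → 6
  σ[g>6](S) → 0
  ρ[b/g](σ[g>6](S)) → 0
  ρ[d/h](ρ[b/g](σ[g>6](S))) → 0
  π[b,d](ρ[d/h](ρ[b/g](σ[g>6](S)))) → 0
  (R ∪ π[b,d](ρ[d/h](ρ[b/g](σ[g>6](S))))) → 4
  ρ[h/d]((R ∪ π[b,d](ρ[d/h](ρ[b/g](σ[g>6](S)))))) → 4
  π[b,h](ρ[h/d]((R ∪ π[b,d](ρ[d/h](ρ[b/g](σ[g>6](S))))))) → 4
  (γ[b; COUNT(*)→h](R) ∪ π[b,h](ρ[h/d]((R ∪ π[b,d](ρ[d/h](ρ[b/g](σ[g>6](S)))))))) → 7

== RESULT ==
b | h
1 | 1
1 | 5
4 | 1
4 | 5
8 | 2
8 | 6
8 | 7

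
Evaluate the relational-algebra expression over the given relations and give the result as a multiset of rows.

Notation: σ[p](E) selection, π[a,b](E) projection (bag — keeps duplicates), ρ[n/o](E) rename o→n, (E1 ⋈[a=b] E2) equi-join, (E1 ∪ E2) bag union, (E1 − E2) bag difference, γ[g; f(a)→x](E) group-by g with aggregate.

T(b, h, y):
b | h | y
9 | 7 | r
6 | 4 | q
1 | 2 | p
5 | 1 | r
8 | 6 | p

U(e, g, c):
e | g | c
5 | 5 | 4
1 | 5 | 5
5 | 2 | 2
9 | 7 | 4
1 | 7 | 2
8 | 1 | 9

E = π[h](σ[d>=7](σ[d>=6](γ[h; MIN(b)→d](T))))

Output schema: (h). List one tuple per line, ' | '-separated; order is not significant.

Row counts bottom-up:
  T → 5
  γ[h; MIN(b)→d](T) → 5
  σ[d>=6](γ[h; MIN(b)→d](T)) → 3
  σ[d>=7](σ[d>=6](γ[h; MIN(b)→d](T))) → 2
  π[h](σ[d>=7](σ[d>=6](γ[h; MIN(b)→d](T)))) → 2

== RESULT ==
h
6
7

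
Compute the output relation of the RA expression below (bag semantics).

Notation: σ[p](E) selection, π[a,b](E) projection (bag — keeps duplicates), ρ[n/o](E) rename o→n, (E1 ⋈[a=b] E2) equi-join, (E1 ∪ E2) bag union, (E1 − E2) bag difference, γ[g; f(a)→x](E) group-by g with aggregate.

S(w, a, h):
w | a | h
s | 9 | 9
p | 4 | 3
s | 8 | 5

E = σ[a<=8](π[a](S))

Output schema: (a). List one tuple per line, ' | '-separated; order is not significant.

Per-node cardinality:
  S → 3
  π[a](S) → 3
  σ[a<=8](π[a](S)) → 2

== RESULT ==
a
4
8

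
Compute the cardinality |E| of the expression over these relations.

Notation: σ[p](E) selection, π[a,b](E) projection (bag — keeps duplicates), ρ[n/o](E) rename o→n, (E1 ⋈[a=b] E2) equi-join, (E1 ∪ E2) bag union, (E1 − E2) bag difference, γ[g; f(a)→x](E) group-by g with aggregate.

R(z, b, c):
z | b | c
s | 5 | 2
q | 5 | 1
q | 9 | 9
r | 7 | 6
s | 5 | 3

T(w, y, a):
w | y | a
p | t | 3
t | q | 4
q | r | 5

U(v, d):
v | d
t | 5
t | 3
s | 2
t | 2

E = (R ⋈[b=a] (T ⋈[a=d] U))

Per-node cardinality:
  R → 5
  T → 3
  U → 4
  (T ⋈[a=d] U) → 2
  (R ⋈[b=a] (T ⋈[a=d] U)) → 3

|E| = 3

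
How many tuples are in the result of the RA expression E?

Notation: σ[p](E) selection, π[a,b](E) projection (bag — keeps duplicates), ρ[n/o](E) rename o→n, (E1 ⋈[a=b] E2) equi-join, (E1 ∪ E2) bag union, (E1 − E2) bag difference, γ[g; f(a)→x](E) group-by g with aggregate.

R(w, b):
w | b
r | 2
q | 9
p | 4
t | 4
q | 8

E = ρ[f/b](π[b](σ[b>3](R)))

Stepwise |·|:
  R → 5
  σ[b>3](R) → 4
  π[b](σ[b>3](R)) → 4
  ρ[f/b](π[b](σ[b>3](R))) → 4

|E| = 4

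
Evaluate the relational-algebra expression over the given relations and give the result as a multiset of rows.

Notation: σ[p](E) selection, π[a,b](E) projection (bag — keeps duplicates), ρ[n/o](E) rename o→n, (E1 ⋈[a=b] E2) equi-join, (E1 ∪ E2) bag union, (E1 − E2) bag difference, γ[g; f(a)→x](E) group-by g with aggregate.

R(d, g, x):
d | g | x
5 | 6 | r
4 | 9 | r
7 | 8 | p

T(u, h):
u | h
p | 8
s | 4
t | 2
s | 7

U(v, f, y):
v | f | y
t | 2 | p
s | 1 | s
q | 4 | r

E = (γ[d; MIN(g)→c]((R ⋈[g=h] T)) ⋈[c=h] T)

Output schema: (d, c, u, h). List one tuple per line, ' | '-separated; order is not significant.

Stepwise |·|:
  R → 3
  T → 4
  (R ⋈[g=h] T) → 1
  γ[d; MIN(g)→c]((R ⋈[g=h] T)) → 1
  T → 4
  (γ[d; MIN(g)→c]((R ⋈[g=h] T)) ⋈[c=h] T) → 1

== RESULT ==
d | c | u | h
7 | 8 | p | 8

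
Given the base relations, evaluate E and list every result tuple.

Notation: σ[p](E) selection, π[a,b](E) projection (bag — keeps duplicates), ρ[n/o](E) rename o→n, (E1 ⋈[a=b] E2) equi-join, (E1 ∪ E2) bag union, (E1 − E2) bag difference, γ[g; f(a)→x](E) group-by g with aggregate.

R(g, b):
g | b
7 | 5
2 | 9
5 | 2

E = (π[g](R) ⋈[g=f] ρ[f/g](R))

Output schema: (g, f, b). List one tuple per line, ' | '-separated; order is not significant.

Subexpression sizes:
  R → 3
  π[g](R) → 3
  R → 3
  ρ[f/g](R) → 3
  (π[g](R) ⋈[g=f] ρ[f/g](R)) → 3

== RESULT ==
g | f | b
2 | 2 | 9
5 | 5 | 2
7 | 7 | 5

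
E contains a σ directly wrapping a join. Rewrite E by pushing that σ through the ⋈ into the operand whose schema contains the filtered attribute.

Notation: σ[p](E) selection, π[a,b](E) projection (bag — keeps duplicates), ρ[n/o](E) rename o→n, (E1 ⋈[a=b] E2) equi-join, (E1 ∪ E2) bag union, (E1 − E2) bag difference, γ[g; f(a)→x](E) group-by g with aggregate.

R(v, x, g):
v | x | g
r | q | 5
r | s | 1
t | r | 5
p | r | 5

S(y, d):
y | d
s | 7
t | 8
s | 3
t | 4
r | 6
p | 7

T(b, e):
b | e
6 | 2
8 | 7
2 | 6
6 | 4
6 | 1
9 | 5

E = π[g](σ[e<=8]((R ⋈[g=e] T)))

σ filters on e, owned by the right side.
E' = π[g]((R ⋈[g=e] σ[e<=8](T)))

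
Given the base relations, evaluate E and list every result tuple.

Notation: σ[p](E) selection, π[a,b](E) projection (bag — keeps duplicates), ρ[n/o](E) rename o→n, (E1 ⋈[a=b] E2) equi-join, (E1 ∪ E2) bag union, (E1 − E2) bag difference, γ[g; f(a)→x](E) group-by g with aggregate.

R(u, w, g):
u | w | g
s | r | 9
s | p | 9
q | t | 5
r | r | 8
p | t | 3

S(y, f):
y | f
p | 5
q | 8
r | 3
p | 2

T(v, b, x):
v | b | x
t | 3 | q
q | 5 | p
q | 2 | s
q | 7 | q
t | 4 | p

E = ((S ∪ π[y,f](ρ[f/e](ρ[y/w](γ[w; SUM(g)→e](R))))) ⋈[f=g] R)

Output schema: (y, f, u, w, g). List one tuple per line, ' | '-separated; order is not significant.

Row counts bottom-up:
  S → 4
  R → 5
  γ[w; SUM(g)→e](R) → 3
  ρ[y/w](γ[w; SUM(g)→e](R)) → 3
  ρ[f/e](ρ[y/w](γ[w; SUM(g)→e](R))) → 3
  π[y,f](ρ[f/e](ρ[y/w](γ[w; SUM(g)→e](R)))) → 3
  (S ∪ π[y,f](ρ[f/e](ρ[y/w](γ[w; SUM(g)→e](R))))) → 7
  R → 5
  ((S ∪ π[y,f](ρ[f/e](ρ[y/w](γ[w; SUM(g)→e](R))))) ⋈[f=g] R) → 6

== RESULT ==
y | f | u | w | g
p | 5 | q | t | 5
p | 9 | s | p | 9
p | 9 | s | r | 9
q | 8 | r | r | 8
r | 3 | p | t | 3
t | 8 | r | r | 8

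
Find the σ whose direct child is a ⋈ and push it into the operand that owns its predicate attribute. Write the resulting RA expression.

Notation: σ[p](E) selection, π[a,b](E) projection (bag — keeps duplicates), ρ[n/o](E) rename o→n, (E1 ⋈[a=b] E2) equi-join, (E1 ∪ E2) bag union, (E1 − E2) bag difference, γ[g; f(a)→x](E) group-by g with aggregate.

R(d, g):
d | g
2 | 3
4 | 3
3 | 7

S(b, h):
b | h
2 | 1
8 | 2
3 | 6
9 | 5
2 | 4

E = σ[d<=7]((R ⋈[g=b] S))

σ filters on d, owned by the left side.
E' = (σ[d<=7](R) ⋈[g=b] S)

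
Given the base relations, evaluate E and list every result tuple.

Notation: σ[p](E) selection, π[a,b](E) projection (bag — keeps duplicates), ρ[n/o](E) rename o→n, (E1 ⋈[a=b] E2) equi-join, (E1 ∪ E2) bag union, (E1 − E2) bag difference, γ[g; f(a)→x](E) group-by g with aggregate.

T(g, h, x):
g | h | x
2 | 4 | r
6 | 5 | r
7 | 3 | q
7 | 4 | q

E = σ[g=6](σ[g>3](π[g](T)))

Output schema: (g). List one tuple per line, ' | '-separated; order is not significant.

Per-node cardinality:
  T → 4
  π[g](T) → 4
  σ[g>3](π[g](T)) → 3
  σ[g=6](σ[g>3](π[g](T))) → 1

== RESULT ==
g
6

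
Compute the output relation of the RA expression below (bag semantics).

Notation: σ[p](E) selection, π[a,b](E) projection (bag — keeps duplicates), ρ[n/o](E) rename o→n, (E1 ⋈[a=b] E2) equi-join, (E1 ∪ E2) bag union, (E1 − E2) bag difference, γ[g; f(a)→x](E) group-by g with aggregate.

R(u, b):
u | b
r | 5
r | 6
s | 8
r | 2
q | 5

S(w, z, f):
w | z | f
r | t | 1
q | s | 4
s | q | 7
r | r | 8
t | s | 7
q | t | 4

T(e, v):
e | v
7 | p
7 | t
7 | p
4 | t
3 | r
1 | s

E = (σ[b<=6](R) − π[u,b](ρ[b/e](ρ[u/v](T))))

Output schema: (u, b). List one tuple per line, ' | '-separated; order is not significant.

Row counts bottom-up:
  R → 5
  σ[b<=6](R) → 4
  T → 6
  ρ[u/v](T) → 6
  ρ[b/e](ρ[u/v](T)) → 6
  π[u,b](ρ[b/e](ρ[u/v](T))) → 6
  (σ[b<=6](R) − π[u,b](ρ[b/e](ρ[u/v](T)))) → 4

== RESULT ==
u | b
q | 5
r | 2
r | 5
r | 6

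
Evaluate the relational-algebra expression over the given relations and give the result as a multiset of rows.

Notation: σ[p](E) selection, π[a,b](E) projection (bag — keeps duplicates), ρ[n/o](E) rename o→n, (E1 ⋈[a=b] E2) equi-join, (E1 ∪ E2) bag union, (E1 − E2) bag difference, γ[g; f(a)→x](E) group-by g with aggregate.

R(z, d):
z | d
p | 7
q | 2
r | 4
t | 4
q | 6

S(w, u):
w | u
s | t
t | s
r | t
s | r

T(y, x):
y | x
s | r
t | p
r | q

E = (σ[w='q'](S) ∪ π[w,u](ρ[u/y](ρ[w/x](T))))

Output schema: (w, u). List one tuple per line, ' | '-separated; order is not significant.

Subexpression sizes:
  S → 4
  σ[w='q'](S) → 0
  T → 3
  ρ[w/x](T) → 3
  ρ[u/y](ρ[w/x](T)) → 3
  π[w,u](ρ[u/y](ρ[w/x](T))) → 3
  (σ[w='q'](S) ∪ π[w,u](ρ[u/y](ρ[w/x](T)))) → 3

== RESULT ==
w | u
p | t
q | r
r | s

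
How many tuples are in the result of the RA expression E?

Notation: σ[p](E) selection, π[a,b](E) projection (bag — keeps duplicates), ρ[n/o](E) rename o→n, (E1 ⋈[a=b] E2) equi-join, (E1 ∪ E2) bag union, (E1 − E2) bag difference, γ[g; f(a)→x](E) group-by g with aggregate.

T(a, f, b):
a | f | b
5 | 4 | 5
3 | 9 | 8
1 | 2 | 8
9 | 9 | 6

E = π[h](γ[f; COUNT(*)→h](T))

Per-node cardinality:
  T → 4
  γ[f; COUNT(*)→h](T) → 3
  π[h](γ[f; COUNT(*)→h](T)) → 3

|E| = 3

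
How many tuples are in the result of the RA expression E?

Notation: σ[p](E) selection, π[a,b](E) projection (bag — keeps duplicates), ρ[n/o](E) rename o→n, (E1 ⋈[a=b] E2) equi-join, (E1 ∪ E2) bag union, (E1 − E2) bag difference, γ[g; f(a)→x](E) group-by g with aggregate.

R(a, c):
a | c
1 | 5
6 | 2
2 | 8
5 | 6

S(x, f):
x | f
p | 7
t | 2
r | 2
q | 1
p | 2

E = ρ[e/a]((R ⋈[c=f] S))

Stepwise |·|:
  R → 4
  S → 5
  (R ⋈[c=f] S) → 3
  ρ[e/a]((R ⋈[c=f] S)) → 3

|E| = 3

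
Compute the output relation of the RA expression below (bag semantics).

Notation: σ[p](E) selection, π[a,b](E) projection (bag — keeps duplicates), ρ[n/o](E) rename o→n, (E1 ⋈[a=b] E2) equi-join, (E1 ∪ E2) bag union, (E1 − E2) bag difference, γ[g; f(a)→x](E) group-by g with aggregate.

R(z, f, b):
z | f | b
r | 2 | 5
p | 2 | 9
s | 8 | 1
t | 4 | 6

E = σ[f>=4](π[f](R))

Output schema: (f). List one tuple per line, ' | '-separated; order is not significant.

Per-node cardinality:
  R → 4
  π[f](R) → 4
  σ[f>=4](π[f](R)) → 2

== RESULT ==
f
4
8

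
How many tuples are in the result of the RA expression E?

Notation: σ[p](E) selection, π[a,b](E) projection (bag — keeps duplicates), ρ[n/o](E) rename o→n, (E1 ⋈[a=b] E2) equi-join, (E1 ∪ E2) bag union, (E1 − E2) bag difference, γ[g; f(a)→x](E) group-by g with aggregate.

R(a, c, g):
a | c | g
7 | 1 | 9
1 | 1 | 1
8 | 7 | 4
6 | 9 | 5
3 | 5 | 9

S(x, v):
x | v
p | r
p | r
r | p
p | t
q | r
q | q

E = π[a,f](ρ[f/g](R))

Row counts bottom-up:
  R → 5
  ρ[f/g](R) → 5
  π[a,f](ρ[f/g](R)) → 5

|E| = 5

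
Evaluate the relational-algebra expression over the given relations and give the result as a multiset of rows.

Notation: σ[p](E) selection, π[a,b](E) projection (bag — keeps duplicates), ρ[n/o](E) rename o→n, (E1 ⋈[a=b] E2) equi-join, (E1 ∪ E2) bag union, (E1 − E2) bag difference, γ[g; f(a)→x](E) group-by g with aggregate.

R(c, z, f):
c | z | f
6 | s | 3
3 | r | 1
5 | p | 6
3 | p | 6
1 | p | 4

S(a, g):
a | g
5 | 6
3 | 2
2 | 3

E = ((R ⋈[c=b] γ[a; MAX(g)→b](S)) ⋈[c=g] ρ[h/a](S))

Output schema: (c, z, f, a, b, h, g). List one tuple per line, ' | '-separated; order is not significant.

Subexpression sizes:
  R → 5
  S → 3
  γ[a; MAX(g)→b](S) → 3
  (R ⋈[c=b] γ[a; MAX(g)→b](S)) → 3
  S → 3
  ρ[h/a](S) → 3
  ((R ⋈[c=b] γ[a; MAX(g)→b](S)) ⋈[c=g] ρ[h/a](S)) → 3

== RESULT ==
c | z | f | a | b | h | g
3 | p | 6 | 2 | 3 | 2 | 3
3 | r | 1 | 2 | 3 | 2 | 3
6 | s | 3 | 5 | 6 | 5 | 6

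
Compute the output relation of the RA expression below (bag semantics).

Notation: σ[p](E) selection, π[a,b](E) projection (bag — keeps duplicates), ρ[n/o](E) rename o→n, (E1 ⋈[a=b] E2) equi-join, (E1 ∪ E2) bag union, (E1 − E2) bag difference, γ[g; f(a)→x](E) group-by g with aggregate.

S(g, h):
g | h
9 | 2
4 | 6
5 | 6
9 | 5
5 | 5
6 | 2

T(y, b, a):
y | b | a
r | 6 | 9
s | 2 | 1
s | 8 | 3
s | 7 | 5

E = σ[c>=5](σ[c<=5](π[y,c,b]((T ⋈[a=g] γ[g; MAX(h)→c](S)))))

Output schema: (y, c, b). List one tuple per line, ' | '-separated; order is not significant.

Stepwise |·|:
  T → 4
  S → 6
  γ[g; MAX(h)→c](S) → 4
  (T ⋈[a=g] γ[g; MAX(h)→c](S)) → 2
  π[y,c,b]((T ⋈[a=g] γ[g; MAX(h)→c](S))) → 2
  σ[c<=5](π[y,c,b]((T ⋈[a=g] γ[g; MAX(h)→c](S)))) → 1
  σ[c>=5](σ[c<=5](π[y,c,b]((T ⋈[a=g] γ[g; MAX(h)→c](S))))) → 1

== RESULT ==
y | c | b
r | 5 | 6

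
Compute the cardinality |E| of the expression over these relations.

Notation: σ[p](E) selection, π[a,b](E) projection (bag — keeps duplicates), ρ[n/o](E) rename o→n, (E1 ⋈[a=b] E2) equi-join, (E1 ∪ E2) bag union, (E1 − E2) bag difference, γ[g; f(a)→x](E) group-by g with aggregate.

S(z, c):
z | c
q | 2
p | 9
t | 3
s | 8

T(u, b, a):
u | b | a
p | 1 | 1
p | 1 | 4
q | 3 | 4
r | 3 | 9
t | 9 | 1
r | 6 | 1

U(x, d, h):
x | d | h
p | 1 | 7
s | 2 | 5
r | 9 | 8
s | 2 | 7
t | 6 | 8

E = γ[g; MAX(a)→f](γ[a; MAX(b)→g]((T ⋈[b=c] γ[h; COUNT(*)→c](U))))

Row counts bottom-up:
  T → 6
  U → 5
  γ[h; COUNT(*)→c](U) → 3
  (T ⋈[b=c] γ[h; COUNT(*)→c](U)) → 2
  γ[a; MAX(b)→g]((T ⋈[b=c] γ[h; COUNT(*)→c](U))) → 2
  γ[g; MAX(a)→f](γ[a; MAX(b)→g]((T ⋈[b=c] γ[h; COUNT(*)→c](U)))) → 1

|E| = 1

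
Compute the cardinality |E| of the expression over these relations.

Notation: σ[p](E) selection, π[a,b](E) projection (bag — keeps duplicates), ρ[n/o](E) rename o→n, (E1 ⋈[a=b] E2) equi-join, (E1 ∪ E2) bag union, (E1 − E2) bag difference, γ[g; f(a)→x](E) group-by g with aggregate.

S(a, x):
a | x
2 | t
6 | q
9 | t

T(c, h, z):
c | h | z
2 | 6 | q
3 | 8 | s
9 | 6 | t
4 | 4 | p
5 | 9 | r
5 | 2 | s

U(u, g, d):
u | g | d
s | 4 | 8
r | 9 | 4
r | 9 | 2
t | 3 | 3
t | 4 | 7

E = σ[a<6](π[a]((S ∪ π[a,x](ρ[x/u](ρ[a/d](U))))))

Stepwise |·|:
  S → 3
  U → 5
  ρ[a/d](U) → 5
  ρ[x/u](ρ[a/d](U)) → 5
  π[a,x](ρ[x/u](ρ[a/d](U))) → 5
  (S ∪ π[a,x](ρ[x/u](ρ[a/d](U)))) → 8
  π[a]((S ∪ π[a,x](ρ[x/u](ρ[a/d](U))))) → 8
  σ[a<6](π[a]((S ∪ π[a,x](ρ[x/u](ρ[a/d](U)))))) → 4

|E| = 4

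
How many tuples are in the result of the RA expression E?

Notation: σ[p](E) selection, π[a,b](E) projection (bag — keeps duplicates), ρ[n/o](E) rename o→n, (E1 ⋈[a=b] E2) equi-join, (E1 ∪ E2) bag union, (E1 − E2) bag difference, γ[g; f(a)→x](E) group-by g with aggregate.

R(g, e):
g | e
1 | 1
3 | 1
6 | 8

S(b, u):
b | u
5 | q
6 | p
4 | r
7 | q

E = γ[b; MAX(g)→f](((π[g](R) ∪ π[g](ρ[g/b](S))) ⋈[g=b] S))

Subexpression sizes:
  R → 3
  π[g](R) → 3
  S → 4
  ρ[g/b](S) → 4
  π[g](ρ[g/b](S)) → 4
  (π[g](R) ∪ π[g](ρ[g/b](S))) → 7
  S → 4
  ((π[g](R) ∪ π[g](ρ[g/b](S))) ⋈[g=b] S) → 5
  γ[b; MAX(g)→f](((π[g](R) ∪ π[g](ρ[g/b](S))) ⋈[g=b] S)) → 4

|E| = 4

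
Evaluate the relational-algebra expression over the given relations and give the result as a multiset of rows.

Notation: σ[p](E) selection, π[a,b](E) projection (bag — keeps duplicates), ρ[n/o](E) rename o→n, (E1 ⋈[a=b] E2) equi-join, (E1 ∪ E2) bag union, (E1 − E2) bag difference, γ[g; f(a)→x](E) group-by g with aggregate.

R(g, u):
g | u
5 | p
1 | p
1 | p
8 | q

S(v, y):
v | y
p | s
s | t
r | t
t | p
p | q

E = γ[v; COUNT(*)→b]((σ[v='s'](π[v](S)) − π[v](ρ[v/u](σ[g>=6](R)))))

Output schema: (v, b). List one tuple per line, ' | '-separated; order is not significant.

Subexpression sizes:
  S → 5
  π[v](S) → 5
  σ[v='s'](π[v](S)) → 1
  R → 4
  σ[g>=6](R) → 1
  ρ[v/u](σ[g>=6](R)) → 1
  π[v](ρ[v/u](σ[g>=6](R))) → 1
  (σ[v='s'](π[v](S)) − π[v](ρ[v/u](σ[g>=6](R)))) → 1
  γ[v; COUNT(*)→b]((σ[v='s'](π[v](S)) − π[v](ρ[v/u](σ[g>=6](R))))) → 1

== RESULT ==
v | b
s | 1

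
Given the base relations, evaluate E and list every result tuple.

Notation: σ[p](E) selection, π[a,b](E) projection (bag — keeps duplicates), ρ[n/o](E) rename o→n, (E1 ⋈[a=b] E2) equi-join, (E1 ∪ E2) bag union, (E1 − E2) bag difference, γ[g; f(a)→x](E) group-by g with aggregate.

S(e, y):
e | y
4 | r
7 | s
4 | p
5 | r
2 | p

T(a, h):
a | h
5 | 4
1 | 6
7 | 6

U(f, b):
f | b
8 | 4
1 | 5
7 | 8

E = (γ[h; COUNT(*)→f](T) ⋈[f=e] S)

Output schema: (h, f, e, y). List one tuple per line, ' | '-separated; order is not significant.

Subexpression sizes:
  T → 3
  γ[h; COUNT(*)→f](T) → 2
  S → 5
  (γ[h; COUNT(*)→f](T) ⋈[f=e] S) → 1

== RESULT ==
h | f | e | y
6 | 2 | 2 | p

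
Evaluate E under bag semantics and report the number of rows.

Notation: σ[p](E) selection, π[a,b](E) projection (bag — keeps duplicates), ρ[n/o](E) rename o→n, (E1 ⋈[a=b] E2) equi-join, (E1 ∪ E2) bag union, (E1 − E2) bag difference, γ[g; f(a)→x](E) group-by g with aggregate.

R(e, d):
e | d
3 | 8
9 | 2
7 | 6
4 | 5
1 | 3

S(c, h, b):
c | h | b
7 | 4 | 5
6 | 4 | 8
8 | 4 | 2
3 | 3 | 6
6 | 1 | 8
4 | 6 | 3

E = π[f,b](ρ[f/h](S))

Per-node cardinality:
  S → 6
  ρ[f/h](S) → 6
  π[f,b](ρ[f/h](S)) → 6

|E| = 6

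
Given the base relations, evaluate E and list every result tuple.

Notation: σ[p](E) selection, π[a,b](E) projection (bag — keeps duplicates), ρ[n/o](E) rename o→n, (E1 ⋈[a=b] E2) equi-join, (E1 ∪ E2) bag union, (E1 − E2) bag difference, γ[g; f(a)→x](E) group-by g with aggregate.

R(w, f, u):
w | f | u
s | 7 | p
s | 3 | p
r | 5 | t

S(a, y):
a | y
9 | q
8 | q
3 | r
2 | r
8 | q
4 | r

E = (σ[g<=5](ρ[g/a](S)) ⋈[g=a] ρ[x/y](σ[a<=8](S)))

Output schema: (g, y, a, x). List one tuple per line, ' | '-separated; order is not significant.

Subexpression sizes:
  S → 6
  ρ[g/a](S) → 6
  σ[g<=5](ρ[g/a](S)) → 3
  S → 6
  σ[a<=8](S) → 5
  ρ[x/y](σ[a<=8](S)) → 5
  (σ[g<=5](ρ[g/a](S)) ⋈[g=a] ρ[x/y](σ[a<=8](S))) → 3

== RESULT ==
g | y | a | x
2 | r | 2 | r
3 | r | 3 | r
4 | r | 4 | r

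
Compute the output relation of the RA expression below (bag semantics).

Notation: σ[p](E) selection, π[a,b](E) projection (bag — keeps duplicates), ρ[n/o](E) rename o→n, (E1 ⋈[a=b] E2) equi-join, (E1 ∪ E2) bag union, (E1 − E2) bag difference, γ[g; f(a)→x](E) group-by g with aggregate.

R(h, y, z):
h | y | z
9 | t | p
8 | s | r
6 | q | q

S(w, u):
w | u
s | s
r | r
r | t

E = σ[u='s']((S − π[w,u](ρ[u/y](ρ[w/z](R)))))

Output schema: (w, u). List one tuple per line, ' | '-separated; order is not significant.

Row counts bottom-up:
  S → 3
  R → 3
  ρ[w/z](R) → 3
  ρ[u/y](ρ[w/z](R)) → 3
  π[w,u](ρ[u/y](ρ[w/z](R))) → 3
  (S − π[w,u](ρ[u/y](ρ[w/z](R)))) → 3
  σ[u='s']((S − π[w,u](ρ[u/y](ρ[w/z](R))))) → 1

== RESULT ==
w | u
s | s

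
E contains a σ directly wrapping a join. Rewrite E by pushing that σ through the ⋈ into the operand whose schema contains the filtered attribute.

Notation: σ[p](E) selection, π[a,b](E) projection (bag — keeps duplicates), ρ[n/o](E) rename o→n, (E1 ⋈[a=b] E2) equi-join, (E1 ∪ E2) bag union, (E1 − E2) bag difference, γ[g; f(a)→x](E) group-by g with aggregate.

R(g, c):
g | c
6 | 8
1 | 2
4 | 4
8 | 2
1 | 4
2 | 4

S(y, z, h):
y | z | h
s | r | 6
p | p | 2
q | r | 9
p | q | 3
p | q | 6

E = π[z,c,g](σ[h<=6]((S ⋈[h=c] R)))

σ filters on h, owned by the left side.
E' = π[z,c,g]((σ[h<=6](S) ⋈[h=c] R))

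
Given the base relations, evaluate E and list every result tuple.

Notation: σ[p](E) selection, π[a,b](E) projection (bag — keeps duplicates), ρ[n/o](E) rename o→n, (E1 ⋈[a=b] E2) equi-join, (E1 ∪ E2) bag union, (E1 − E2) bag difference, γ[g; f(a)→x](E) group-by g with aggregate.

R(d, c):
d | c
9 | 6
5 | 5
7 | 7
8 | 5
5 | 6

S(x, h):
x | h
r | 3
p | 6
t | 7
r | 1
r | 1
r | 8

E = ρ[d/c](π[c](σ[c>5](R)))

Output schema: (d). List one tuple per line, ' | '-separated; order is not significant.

Stepwise |·|:
  R → 5
  σ[c>5](R) → 3
  π[c](σ[c>5](R)) → 3
  ρ[d/c](π[c](σ[c>5](R))) → 3

== RESULT ==
d
6
6
7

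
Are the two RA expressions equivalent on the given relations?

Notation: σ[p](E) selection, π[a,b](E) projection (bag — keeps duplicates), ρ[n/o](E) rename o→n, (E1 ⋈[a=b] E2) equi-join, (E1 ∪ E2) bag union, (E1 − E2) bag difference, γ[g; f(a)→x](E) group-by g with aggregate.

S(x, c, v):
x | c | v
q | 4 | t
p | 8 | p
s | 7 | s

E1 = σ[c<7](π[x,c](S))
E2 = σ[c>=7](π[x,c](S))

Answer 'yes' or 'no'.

E1 row counts bottom-up:
  S → 3
  π[x,c](S) → 3
  σ[c<7](π[x,c](S)) → 1
E2 row counts bottom-up:
  S → 3
  π[x,c](S) → 3
  σ[c>=7](π[x,c](S)) → 2

E1 result:
x | c
q | 4
E2 result:
x | c
p | 8
s | 7
Witness: ('q', 4) appears 1× in E1 but 0× in E2.

no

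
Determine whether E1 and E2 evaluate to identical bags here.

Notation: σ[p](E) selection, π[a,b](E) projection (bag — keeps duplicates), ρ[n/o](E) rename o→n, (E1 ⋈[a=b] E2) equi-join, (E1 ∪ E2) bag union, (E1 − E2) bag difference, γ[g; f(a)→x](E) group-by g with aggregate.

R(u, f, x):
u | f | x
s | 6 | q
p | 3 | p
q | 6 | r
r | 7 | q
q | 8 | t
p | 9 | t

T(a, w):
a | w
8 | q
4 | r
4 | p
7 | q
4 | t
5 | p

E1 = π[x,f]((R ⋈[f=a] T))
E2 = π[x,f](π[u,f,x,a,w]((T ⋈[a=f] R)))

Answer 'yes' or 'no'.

E1 subexpression sizes:
  R → 6
  T → 6
  (R ⋈[f=a] T) → 2
  π[x,f]((R ⋈[f=a] T)) → 2
E2 subexpression sizes:
  T → 6
  R → 6
  (T ⋈[a=f] R) → 2
  π[u,f,x,a,w]((T ⋈[a=f] R)) → 2
  π[x,f](π[u,f,x,a,w]((T ⋈[a=f] R))) → 2

E1 and E2 produce the same multiset:
x | f
q | 7
t | 8

yes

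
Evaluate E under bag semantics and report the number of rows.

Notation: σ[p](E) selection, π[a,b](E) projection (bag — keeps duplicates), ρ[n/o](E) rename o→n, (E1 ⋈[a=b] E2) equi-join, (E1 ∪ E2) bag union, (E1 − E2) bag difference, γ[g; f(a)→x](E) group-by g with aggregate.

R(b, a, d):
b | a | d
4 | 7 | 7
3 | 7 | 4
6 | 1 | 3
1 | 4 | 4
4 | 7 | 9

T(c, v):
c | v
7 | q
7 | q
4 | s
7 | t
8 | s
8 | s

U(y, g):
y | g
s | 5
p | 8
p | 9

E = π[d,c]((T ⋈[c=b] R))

Per-node cardinality:
  T → 6
  R → 5
  (T ⋈[c=b] R) → 2
  π[d,c]((T ⋈[c=b] R)) → 2

|E| = 2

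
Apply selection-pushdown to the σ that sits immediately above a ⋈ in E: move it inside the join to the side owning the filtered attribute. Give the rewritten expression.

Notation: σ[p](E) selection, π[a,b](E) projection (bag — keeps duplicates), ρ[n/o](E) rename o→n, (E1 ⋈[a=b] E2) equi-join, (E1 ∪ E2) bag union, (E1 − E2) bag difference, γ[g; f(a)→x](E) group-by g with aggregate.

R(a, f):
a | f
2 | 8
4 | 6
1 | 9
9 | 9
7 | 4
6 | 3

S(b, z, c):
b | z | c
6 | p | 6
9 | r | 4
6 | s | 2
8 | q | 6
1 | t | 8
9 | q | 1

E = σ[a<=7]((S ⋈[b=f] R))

σ filters on a, owned by the right side.
E' = (S ⋈[b=f] σ[a<=7](R))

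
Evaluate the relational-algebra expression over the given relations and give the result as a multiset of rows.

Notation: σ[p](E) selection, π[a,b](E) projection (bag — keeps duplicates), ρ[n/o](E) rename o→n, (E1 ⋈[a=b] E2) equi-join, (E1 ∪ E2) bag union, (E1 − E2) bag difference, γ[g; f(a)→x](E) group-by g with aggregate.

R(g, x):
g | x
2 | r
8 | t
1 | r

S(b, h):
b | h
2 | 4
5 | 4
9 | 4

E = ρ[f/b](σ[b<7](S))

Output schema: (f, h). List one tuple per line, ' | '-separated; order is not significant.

Per-node cardinality:
  S → 3
  σ[b<7](S) → 2
  ρ[f/b](σ[b<7](S)) → 2

== RESULT ==
f | h
2 | 4
5 | 4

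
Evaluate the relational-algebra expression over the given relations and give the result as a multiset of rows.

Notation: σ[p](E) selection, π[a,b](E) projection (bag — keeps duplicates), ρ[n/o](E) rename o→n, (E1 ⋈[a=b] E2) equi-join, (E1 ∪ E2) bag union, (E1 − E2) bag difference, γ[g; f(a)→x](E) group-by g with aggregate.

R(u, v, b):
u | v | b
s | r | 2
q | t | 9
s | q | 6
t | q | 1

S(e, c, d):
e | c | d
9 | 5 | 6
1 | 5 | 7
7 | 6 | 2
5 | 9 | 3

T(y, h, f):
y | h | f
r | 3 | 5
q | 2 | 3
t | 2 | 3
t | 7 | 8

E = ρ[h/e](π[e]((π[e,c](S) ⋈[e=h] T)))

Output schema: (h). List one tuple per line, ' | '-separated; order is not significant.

Per-node cardinality:
  S → 4
  π[e,c](S) → 4
  T → 4
  (π[e,c](S) ⋈[e=h] T) → 1
  π[e]((π[e,c](S) ⋈[e=h] T)) → 1
  ρ[h/e](π[e]((π[e,c](S) ⋈[e=h] T))) → 1

== RESULT ==
h
7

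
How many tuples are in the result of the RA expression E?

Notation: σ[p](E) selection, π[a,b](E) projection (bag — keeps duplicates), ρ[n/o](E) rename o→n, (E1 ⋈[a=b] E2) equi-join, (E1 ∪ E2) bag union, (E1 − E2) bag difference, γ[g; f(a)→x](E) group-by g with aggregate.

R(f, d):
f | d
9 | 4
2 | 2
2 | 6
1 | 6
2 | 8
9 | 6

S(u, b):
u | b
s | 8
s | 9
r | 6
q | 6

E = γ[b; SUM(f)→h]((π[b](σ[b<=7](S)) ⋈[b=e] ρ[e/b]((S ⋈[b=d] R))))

Stepwise |·|:
  S → 4
  σ[b<=7](S) → 2
  π[b](σ[b<=7](S)) → 2
  S → 4
  R → 6
  (S ⋈[b=d] R) → 7
  ρ[e/b]((S ⋈[b=d] R)) → 7
  (π[b](σ[b<=7](S)) ⋈[b=e] ρ[e/b]((S ⋈[b=d] R))) → 12
  γ[b; SUM(f)→h]((π[b](σ[b<=7](S)) ⋈[b=e] ρ[e/b]((S ⋈[b=d] R)))) → 1

|E| = 1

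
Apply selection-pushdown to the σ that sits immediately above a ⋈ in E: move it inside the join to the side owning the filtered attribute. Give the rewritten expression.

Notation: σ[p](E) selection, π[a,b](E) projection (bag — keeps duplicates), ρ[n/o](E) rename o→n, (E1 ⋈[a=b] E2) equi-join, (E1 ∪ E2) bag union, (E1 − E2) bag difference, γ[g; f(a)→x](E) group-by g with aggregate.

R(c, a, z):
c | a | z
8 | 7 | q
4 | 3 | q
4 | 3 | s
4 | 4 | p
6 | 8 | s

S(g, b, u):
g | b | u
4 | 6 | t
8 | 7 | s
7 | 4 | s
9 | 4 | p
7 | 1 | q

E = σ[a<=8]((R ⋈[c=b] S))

σ filters on a, owned by the left side.
E' = (σ[a<=8](R) ⋈[c=b] S)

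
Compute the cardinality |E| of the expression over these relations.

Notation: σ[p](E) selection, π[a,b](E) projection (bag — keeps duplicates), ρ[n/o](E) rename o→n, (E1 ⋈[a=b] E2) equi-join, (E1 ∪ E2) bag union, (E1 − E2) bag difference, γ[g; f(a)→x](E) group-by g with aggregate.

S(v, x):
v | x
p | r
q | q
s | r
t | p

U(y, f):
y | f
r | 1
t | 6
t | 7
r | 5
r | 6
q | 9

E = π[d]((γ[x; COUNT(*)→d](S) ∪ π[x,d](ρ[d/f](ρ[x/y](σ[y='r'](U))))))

Row counts bottom-up:
  S → 4
  γ[x; COUNT(*)→d](S) → 3
  U → 6
  σ[y='r'](U) → 3
  ρ[x/y](σ[y='r'](U)) → 3
  ρ[d/f](ρ[x/y](σ[y='r'](U))) → 3
  π[x,d](ρ[d/f](ρ[x/y](σ[y='r'](U)))) → 3
  (γ[x; COUNT(*)→d](S) ∪ π[x,d](ρ[d/f](ρ[x/y](σ[y='r'](U))))) → 6
  π[d]((γ[x; COUNT(*)→d](S) ∪ π[x,d](ρ[d/f](ρ[x/y](σ[y='r'](U)))))) → 6

|E| = 6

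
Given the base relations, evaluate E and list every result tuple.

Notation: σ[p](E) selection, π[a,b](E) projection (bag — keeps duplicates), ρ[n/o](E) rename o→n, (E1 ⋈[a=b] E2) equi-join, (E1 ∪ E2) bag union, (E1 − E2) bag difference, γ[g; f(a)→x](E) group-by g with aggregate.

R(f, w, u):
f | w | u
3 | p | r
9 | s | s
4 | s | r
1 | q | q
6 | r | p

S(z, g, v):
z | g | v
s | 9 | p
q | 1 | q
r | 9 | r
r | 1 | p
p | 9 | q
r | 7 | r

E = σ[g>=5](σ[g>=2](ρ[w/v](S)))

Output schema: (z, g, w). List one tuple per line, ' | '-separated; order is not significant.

Subexpression sizes:
  S → 6
  ρ[w/v](S) → 6
  σ[g>=2](ρ[w/v](S)) → 4
  σ[g>=5](σ[g>=2](ρ[w/v](S))) → 4

== RESULT ==
z | g | w
p | 9 | q
r | 7 | r
r | 9 | r
s | 9 | p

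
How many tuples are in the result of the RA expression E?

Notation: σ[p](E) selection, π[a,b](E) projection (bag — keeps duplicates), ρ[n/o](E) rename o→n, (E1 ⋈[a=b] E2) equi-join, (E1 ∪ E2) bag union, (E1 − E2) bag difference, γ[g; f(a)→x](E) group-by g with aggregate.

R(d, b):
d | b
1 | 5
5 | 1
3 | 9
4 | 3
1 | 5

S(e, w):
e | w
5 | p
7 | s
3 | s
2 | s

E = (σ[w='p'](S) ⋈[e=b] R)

Subexpression sizes:
  S → 4
  σ[w='p'](S) → 1
  R → 5
  (σ[w='p'](S) ⋈[e=b] R) → 2

|E| = 2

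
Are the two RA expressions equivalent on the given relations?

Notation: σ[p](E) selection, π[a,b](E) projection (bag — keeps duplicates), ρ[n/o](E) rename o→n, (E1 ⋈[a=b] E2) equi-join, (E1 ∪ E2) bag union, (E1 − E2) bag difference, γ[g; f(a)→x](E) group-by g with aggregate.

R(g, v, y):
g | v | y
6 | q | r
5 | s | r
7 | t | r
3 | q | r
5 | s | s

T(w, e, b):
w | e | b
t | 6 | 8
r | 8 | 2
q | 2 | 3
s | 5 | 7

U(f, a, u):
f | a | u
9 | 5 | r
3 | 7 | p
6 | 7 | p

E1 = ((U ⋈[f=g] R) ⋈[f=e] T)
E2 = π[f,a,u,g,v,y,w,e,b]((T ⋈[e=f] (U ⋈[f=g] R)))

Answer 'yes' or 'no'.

E1 per-node cardinality:
  U → 3
  R → 5
  (U ⋈[f=g] R) → 2
  T → 4
  ((U ⋈[f=g] R) ⋈[f=e] T) → 1
E2 per-node cardinality:
  T → 4
  U → 3
  R → 5
  (U ⋈[f=g] R) → 2
  (T ⋈[e=f] (U ⋈[f=g] R)) → 1
  π[f,a,u,g,v,y,w,e,b]((T ⋈[e=f] (U ⋈[f=g] R))) → 1

E1 and E2 produce the same multiset:
f | a | u | g | v | y | w | e | b
6 | 7 | p | 6 | q | r | t | 6 | 8

yes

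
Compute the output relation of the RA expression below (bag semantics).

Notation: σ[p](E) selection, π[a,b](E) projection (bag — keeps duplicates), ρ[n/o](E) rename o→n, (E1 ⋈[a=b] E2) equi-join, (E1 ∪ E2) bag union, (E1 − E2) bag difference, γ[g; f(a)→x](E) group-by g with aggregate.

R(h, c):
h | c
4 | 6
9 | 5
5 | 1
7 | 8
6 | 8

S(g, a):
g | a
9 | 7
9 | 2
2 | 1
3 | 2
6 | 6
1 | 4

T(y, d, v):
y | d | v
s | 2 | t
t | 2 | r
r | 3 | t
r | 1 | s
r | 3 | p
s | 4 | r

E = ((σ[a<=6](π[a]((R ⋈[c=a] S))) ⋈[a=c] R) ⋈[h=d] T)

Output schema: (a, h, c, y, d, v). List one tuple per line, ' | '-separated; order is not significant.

Per-node cardinality:
  R → 5
  S → 6
  (R ⋈[c=a] S) → 2
  π[a]((R ⋈[c=a] S)) → 2
  σ[a<=6](π[a]((R ⋈[c=a] S))) → 2
  R → 5
  (σ[a<=6](π[a]((R ⋈[c=a] S))) ⋈[a=c] R) → 2
  T → 6
  ((σ[a<=6](π[a]((R ⋈[c=a] S))) ⋈[a=c] R) ⋈[h=d] T) → 1

== RESULT ==
a | h | c | y | d | v
6 | 4 | 6 | s | 4 | r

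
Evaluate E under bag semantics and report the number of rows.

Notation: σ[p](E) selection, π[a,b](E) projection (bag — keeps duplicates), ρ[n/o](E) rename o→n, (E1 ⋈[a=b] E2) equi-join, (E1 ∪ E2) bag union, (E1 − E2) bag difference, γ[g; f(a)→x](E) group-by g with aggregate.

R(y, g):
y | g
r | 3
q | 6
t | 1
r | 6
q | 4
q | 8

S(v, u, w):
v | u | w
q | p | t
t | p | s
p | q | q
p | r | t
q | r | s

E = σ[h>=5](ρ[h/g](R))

Subexpression sizes:
  R → 6
  ρ[h/g](R) → 6
  σ[h>=5](ρ[h/g](R)) → 3

|E| = 3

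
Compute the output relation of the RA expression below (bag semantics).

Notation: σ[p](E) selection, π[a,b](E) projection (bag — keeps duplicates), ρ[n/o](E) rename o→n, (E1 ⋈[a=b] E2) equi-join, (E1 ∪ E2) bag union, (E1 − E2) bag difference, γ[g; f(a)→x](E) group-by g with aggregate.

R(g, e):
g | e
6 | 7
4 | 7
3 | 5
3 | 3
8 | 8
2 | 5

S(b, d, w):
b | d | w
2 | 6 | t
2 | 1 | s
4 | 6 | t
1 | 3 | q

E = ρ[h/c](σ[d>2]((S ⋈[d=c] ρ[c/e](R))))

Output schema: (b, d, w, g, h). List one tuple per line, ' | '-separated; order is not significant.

Per-node cardinality:
  S → 4
  R → 6
  ρ[c/e](R) → 6
  (S ⋈[d=c] ρ[c/e](R)) → 1
  σ[d>2]((S ⋈[d=c] ρ[c/e](R))) → 1
  ρ[h/c](σ[d>2]((S ⋈[d=c] ρ[c/e](R)))) → 1

== RESULT ==
b | d | w | g | h
1 | 3 | q | 3 | 3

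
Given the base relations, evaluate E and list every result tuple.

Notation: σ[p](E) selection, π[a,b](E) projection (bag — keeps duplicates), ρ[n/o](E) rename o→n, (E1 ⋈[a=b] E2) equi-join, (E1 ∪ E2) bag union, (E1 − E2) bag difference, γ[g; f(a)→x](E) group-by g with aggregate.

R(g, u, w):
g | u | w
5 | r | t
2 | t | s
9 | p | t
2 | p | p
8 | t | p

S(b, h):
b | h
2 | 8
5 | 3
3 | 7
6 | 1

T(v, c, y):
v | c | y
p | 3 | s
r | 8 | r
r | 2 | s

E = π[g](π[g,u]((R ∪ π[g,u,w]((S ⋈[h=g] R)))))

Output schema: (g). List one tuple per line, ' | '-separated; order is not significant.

Stepwise |·|:
  R → 5
  S → 4
  R → 5
  (S ⋈[h=g] R) → 1
  π[g,u,w]((S ⋈[h=g] R)) → 1
  (R ∪ π[g,u,w]((S ⋈[h=g] R))) → 6
  π[g,u]((R ∪ π[g,u,w]((S ⋈[h=g] R)))) → 6
  π[g](π[g,u]((R ∪ π[g,u,w]((S ⋈[h=g] R))))) → 6

== RESULT ==
g
2
2
5
8
8
9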